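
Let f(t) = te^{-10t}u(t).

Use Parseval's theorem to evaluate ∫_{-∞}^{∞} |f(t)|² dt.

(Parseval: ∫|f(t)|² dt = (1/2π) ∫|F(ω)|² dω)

∫|f(t)|² dt = \frac{1}{4000}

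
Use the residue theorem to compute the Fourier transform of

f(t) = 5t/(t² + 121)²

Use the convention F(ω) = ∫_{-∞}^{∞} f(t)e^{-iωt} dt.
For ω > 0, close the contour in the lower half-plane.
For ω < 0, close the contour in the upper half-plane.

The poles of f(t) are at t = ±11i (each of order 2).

Let g(z) = f(z)e^{-iωz}; for large |z| the factor e^{-iωz} decays in the lower half-plane when ω > 0 and in the upper half-plane when ω < 0.

Case ω > 0 (lower half-plane, clockwise contour ⇒ F(ω) = -2πi·ΣRes):
  Res_{z = - 11 i} g(z) = \frac{5 \omega e^{- 11 \omega}}{44} (pole of order 2)
  F(ω) = -2πi·ΣRes = - \frac{5 i \pi \omega e^{- 11 \omega}}{22}

Case ω < 0 (upper half-plane, counterclockwise contour ⇒ F(ω) = +2πi·ΣRes):
  Res_{z = 11 i} g(z) = - \frac{5 \omega e^{11 \omega}}{44} (pole of order 2)
  F(ω) = 2πi·ΣRes = - \frac{5 i \pi \omega e^{11 \omega}}{22}

Both cases combine into a single formula in |ω|:

F(ω) = - \frac{5 i \pi \omega e^{- 11 \left|{\omega}\right|}}{22}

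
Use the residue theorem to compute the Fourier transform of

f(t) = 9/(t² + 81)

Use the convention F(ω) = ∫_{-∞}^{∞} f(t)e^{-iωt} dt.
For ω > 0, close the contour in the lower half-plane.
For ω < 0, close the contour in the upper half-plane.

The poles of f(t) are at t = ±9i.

Let g(z) = f(z)e^{-iωz}; for large |z| the factor e^{-iωz} decays in the lower half-plane when ω > 0 and in the upper half-plane when ω < 0.

Case ω > 0 (lower half-plane, clockwise contour ⇒ F(ω) = -2πi·ΣRes):
  Res_{z = - 9 i} g(z) = \frac{i e^{- 9 \omega}}{2}
  F(ω) = -2πi·ΣRes = \pi e^{- 9 \omega}

Case ω < 0 (upper half-plane, counterclockwise contour ⇒ F(ω) = +2πi·ΣRes):
  Res_{z = 9 i} g(z) = - \frac{i e^{9 \omega}}{2}
  F(ω) = 2πi·ΣRes = \pi e^{9 \omega}

Both cases combine into a single formula in |ω|:

F(ω) = \pi e^{- 9 \left|{\omega}\right|}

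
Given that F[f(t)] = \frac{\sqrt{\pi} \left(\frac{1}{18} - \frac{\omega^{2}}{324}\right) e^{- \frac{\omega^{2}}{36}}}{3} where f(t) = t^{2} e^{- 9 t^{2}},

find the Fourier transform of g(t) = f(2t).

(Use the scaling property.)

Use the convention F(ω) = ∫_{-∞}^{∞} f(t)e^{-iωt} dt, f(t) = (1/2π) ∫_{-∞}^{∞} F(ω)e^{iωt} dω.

F[g](ω) = \frac{\sqrt{\pi} \left(72 - \omega^{2}\right) e^{- \frac{\omega^{2}}{144}}}{7776}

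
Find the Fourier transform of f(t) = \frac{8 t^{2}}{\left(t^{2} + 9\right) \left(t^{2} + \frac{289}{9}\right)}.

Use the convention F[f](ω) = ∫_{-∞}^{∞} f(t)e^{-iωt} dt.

F(ω) = - \frac{27 \pi e^{- 3 \left|{\omega}\right|}}{26} + \frac{51 \pi e^{- \frac{17 \left|{\omega}\right|}{3}}}{26}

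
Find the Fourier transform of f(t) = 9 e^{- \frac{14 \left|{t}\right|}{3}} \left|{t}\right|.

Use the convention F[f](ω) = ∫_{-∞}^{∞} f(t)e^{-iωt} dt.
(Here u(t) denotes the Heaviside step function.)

F(ω) = \frac{162 \left(196 - 9 \omega^{2}\right)}{\left(9 \omega^{2} + 196\right)^{2}}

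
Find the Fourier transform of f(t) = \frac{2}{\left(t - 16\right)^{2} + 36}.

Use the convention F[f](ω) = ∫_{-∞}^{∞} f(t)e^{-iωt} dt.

F(ω) = \frac{\pi e^{- 16 i \omega - 6 \left|{\omega}\right|}}{3}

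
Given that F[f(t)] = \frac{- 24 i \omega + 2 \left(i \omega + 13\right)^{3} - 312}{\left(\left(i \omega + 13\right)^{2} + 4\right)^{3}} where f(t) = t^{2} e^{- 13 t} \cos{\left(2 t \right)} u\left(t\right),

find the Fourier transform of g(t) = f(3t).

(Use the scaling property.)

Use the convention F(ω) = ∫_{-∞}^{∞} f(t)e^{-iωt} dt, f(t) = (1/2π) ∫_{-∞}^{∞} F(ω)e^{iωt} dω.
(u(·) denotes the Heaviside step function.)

F[g](ω) = \frac{18 \left(- 108 i \omega + \left(i \omega + 39\right)^{3} - 4212\right)}{\left(\left(i \omega + 39\right)^{2} + 36\right)^{3}}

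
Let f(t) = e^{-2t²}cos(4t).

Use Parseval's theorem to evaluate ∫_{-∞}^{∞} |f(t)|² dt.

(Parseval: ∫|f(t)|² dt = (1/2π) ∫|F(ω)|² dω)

∫|f(t)|² dt = \frac{\sqrt{\pi} \left(1 + e^{4}\right)}{4 e^{4}}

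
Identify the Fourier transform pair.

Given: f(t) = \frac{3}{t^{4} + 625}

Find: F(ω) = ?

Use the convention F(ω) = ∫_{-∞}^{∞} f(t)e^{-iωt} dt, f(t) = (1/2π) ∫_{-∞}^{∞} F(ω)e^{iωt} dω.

F(ω) = \frac{3 \pi e^{- \frac{5 \sqrt{2} \left|{\omega}\right|}{2}} \sin{\left(\frac{5 \sqrt{2} \left|{\omega}\right|}{2} + \frac{\pi}{4} \right)}}{125}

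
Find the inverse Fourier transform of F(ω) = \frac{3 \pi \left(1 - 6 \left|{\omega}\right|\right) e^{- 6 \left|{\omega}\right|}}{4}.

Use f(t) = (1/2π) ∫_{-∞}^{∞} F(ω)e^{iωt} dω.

f(t) = \frac{9 t^{2}}{\left(t^{2} + 36\right)^{2}}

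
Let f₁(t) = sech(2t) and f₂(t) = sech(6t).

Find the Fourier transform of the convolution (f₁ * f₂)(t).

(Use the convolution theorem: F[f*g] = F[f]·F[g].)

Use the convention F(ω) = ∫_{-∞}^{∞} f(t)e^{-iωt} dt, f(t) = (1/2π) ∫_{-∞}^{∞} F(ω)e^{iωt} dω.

F[f₁*f₂](ω) = \frac{\pi^{2}}{12 \cosh{\left(\frac{\pi \omega}{12} \right)} \cosh{\left(\frac{\pi \omega}{4} \right)}}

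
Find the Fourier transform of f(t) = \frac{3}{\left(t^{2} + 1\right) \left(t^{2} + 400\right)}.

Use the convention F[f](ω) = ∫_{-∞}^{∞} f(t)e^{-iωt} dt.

F(ω) = \frac{\pi e^{- \left|{\omega}\right|}}{133} - \frac{\pi e^{- 20 \left|{\omega}\right|}}{2660}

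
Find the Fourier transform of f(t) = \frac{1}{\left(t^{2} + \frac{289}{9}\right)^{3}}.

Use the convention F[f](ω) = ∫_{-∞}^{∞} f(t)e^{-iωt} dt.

F(ω) = \frac{27 \pi \left(289 \omega^{2} + 153 \left|{\omega}\right| + 27\right) e^{- \frac{17 \left|{\omega}\right|}{3}}}{11358856}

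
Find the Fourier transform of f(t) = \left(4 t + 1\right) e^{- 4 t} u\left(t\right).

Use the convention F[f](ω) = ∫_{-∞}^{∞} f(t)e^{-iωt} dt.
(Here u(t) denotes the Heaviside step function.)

F(ω) = \frac{- i \omega - 8}{\omega^{2} - 8 i \omega - 16}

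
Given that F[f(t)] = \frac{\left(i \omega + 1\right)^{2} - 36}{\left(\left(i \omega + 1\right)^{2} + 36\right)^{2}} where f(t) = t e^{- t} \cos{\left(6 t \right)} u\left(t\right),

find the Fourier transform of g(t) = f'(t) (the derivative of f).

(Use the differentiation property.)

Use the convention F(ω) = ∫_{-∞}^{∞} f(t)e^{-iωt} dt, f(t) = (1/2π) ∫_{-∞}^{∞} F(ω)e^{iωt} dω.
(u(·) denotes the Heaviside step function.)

F[g](ω) = \frac{i \omega \left(\left(i \omega + 1\right)^{2} - 36\right)}{\left(\left(i \omega + 1\right)^{2} + 36\right)^{2}}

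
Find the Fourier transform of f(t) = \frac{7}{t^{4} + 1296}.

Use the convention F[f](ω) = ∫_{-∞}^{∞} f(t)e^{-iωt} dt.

F(ω) = \frac{7 \pi e^{- 3 \sqrt{2} \left|{\omega}\right|} \sin{\left(3 \sqrt{2} \left|{\omega}\right| + \frac{\pi}{4} \right)}}{216}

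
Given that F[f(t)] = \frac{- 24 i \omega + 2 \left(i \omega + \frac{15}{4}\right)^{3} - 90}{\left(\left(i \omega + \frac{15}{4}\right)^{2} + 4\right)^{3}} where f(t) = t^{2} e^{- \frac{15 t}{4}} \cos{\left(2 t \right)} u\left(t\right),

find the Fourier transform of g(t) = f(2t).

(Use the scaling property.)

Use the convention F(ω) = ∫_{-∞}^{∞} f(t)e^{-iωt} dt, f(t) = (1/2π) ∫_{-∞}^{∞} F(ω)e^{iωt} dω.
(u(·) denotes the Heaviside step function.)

F[g](ω) = \frac{64 \left(- 384 i \omega + \left(2 i \omega + 15\right)^{3} - 2880\right)}{\left(\left(2 i \omega + 15\right)^{2} + 64\right)^{3}}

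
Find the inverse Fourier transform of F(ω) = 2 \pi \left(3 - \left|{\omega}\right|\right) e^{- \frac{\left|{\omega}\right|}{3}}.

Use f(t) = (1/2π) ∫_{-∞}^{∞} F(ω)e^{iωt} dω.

f(t) = \frac{4 t^{2}}{\left(t^{2} + \frac{1}{9}\right)^{2}}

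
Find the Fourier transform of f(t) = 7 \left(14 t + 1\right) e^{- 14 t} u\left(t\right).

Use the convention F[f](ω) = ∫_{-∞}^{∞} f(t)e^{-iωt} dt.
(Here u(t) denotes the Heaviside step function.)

F(ω) = \frac{7 \left(- i \omega - 28\right)}{\omega^{2} - 28 i \omega - 196}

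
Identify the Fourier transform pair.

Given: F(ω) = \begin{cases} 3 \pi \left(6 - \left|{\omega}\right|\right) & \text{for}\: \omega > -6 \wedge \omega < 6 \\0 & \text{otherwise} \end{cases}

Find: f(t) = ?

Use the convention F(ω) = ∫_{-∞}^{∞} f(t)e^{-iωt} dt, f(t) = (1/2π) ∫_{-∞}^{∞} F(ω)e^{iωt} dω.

f(t) = \frac{6 \sin^{2}{\left(3 t \right)}}{t^{2}}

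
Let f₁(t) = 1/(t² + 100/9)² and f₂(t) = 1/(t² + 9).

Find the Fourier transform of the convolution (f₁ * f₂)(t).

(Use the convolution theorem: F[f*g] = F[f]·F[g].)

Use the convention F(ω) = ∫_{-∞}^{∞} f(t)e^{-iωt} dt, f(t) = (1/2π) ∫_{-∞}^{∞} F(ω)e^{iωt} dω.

F[f₁*f₂](ω) = \frac{3 \pi^{2} \left(10 \left|{\omega}\right| + 3\right) e^{- \frac{19 \left|{\omega}\right|}{3}}}{2000}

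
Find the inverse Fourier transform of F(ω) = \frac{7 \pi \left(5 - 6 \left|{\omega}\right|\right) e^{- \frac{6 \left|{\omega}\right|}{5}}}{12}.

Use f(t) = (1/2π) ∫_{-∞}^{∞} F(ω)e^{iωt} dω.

f(t) = \frac{7 t^{2}}{\left(t^{2} + \frac{36}{25}\right)^{2}}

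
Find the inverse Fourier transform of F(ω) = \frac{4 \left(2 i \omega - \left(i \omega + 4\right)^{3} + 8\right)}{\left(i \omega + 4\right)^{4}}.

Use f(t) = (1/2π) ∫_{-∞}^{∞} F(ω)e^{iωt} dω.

f(t) = 4 \left(t^{2} - 1\right) e^{- 4 t} u\left(t\right)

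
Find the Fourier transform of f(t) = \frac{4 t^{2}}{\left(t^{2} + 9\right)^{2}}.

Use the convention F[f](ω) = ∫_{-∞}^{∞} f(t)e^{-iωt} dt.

F(ω) = \frac{2 \pi \left(1 - 3 \left|{\omega}\right|\right) e^{- 3 \left|{\omega}\right|}}{3}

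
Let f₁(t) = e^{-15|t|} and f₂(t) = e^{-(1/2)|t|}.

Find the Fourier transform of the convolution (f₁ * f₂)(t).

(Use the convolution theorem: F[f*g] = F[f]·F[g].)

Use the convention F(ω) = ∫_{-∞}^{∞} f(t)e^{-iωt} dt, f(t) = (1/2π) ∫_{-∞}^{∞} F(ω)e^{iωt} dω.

F[f₁*f₂](ω) = \frac{120}{\left(\omega^{2} + 225\right) \left(4 \omega^{2} + 1\right)}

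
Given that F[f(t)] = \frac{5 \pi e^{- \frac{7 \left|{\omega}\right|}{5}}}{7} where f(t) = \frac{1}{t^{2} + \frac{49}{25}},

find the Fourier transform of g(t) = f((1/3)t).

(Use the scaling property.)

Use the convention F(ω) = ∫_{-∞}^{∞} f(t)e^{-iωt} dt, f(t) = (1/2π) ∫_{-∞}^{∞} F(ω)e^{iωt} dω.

F[g](ω) = \frac{15 \pi e^{- \frac{21 \left|{\omega}\right|}{5}}}{7}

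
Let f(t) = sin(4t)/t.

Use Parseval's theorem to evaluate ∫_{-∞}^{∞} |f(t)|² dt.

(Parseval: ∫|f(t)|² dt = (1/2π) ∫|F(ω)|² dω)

∫|f(t)|² dt = 4 \pi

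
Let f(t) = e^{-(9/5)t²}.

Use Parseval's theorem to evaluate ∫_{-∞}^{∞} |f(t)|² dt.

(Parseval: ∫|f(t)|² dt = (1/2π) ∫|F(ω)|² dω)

∫|f(t)|² dt = \frac{\sqrt{10} \sqrt{\pi}}{6}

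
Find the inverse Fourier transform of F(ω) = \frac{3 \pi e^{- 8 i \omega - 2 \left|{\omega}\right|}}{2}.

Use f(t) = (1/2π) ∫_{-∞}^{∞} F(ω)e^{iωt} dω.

f(t) = \frac{3}{\left(t - 8\right)^{2} + 4}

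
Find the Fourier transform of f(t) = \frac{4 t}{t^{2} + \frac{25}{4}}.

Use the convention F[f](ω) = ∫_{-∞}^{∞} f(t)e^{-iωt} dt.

F(ω) = - 4 i \pi e^{- \frac{5 \left|{\omega}\right|}{2}} \operatorname{sign}{\left(\omega \right)}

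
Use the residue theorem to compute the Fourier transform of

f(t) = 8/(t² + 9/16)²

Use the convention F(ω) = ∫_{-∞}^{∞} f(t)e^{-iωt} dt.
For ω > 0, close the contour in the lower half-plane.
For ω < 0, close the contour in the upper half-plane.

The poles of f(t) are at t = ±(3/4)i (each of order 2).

Let g(z) = f(z)e^{-iωz}; for large |z| the factor e^{-iωz} decays in the lower half-plane when ω > 0 and in the upper half-plane when ω < 0.

Case ω > 0 (lower half-plane, clockwise contour ⇒ F(ω) = -2πi·ΣRes):
  Res_{z = - \frac{3 i}{4}} g(z) = \frac{32 i \left(3 \omega + 4\right) e^{- \frac{3 \omega}{4}}}{27} (pole of order 2)
  F(ω) = -2πi·ΣRes = \frac{64 \pi \left(3 \omega + 4\right) e^{- \frac{3 \omega}{4}}}{27}

Case ω < 0 (upper half-plane, counterclockwise contour ⇒ F(ω) = +2πi·ΣRes):
  Res_{z = \frac{3 i}{4}} g(z) = \frac{32 i \left(3 \omega - 4\right) e^{\frac{3 \omega}{4}}}{27} (pole of order 2)
  F(ω) = 2πi·ΣRes = \frac{64 \pi \left(4 - 3 \omega\right) e^{\frac{3 \omega}{4}}}{27}

Both cases combine into a single formula in |ω|:

F(ω) = \frac{64 \pi \left(3 \left|{\omega}\right| + 4\right) e^{- \frac{3 \left|{\omega}\right|}{4}}}{27}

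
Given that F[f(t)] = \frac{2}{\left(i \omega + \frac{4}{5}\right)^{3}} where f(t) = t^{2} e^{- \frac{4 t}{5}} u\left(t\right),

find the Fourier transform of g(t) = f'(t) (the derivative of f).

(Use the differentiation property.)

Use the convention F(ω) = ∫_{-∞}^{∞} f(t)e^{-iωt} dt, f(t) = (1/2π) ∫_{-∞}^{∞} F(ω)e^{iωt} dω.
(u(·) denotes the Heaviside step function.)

F[g](ω) = \frac{250 i \omega}{\left(5 i \omega + 4\right)^{3}}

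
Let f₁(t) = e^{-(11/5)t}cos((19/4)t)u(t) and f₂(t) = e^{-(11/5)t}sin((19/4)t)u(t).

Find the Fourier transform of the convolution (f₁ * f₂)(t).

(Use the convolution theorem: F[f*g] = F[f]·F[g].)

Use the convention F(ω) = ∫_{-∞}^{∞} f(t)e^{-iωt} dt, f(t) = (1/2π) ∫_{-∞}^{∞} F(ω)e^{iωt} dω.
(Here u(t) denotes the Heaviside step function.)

F[f₁*f₂](ω) = \frac{152000 \left(5 i \omega + 11\right)}{\left(16 \left(5 i \omega + 11\right)^{2} + 9025\right)^{2}}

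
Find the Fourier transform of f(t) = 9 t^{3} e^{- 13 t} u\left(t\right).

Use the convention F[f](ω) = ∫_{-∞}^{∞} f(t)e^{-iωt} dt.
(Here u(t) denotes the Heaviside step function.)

F(ω) = \frac{54}{\left(i \omega + 13\right)^{4}}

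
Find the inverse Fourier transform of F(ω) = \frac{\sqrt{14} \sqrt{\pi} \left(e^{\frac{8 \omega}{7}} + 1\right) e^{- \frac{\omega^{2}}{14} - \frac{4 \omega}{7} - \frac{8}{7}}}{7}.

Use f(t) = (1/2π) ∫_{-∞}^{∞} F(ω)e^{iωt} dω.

f(t) = 2 e^{- \frac{7 t^{2}}{2}} \cos{\left(4 t \right)}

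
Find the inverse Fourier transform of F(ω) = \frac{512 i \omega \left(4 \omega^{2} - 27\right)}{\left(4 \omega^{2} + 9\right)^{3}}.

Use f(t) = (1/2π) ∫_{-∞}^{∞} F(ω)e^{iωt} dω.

f(t) = 8 t e^{- \frac{3 \left|{t}\right|}{2}} \left|{t}\right|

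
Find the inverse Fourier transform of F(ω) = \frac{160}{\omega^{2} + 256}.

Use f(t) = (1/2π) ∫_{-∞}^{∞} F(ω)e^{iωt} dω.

f(t) = 5 e^{- 16 \left|{t}\right|}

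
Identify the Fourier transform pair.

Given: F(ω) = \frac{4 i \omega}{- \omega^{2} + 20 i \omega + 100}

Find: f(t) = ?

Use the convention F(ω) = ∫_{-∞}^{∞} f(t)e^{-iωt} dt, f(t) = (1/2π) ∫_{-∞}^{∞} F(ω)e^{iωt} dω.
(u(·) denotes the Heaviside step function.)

f(t) = 4 \left(1 - 10 t\right) e^{- 10 t} u\left(t\right)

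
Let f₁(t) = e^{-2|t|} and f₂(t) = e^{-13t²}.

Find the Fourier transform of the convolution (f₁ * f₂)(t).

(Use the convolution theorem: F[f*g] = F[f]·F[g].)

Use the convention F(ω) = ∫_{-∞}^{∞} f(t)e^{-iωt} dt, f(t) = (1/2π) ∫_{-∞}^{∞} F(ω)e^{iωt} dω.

F[f₁*f₂](ω) = \frac{4 \sqrt{13} \sqrt{\pi} e^{- \frac{\omega^{2}}{52}}}{13 \left(\omega^{2} + 4\right)}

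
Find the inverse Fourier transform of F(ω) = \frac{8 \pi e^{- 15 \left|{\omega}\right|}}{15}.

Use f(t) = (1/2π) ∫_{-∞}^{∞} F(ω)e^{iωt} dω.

f(t) = \frac{8}{t^{2} + 225}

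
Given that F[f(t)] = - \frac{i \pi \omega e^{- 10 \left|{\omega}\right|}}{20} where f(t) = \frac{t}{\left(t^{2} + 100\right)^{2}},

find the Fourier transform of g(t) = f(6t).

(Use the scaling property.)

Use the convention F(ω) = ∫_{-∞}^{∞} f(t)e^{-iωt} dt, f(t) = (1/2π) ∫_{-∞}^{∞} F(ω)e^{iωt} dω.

F[g](ω) = - \frac{i \pi \omega e^{- \frac{5 \left|{\omega}\right|}{3}}}{720}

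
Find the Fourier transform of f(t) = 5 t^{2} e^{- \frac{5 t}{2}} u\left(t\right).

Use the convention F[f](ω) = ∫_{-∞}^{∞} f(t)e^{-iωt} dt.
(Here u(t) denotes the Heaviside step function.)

F(ω) = \frac{80}{\left(2 i \omega + 5\right)^{3}}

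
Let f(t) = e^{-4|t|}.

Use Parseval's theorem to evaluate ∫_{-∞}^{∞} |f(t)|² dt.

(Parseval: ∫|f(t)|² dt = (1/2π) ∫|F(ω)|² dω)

∫|f(t)|² dt = \frac{1}{4}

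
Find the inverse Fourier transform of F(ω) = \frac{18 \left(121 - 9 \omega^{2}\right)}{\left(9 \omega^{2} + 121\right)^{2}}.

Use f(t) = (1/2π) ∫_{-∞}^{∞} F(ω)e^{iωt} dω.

f(t) = e^{- \frac{11 \left|{t}\right|}{3}} \left|{t}\right|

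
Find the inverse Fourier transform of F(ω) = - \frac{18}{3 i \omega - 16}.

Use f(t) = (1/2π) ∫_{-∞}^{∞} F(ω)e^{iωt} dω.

f(t) = 6 e^{\frac{16 t}{3}} u\left(- t\right)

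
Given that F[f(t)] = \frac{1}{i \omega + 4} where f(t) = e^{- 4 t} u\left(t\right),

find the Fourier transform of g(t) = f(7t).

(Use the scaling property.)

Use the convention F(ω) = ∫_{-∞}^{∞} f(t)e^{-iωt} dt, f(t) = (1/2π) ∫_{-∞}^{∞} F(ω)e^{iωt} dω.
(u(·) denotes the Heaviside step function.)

F[g](ω) = \frac{1}{i \omega + 28}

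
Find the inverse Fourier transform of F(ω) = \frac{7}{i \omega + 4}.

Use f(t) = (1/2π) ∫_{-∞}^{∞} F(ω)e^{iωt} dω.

f(t) = 7 e^{- 4 t} u\left(t\right)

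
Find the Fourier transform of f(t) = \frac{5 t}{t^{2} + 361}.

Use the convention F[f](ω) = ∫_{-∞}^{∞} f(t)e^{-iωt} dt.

F(ω) = - 5 i \pi e^{- 19 \left|{\omega}\right|} \operatorname{sign}{\left(\omega \right)}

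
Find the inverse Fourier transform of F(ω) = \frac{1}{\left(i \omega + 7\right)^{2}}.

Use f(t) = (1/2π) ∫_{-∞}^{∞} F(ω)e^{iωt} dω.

f(t) = t e^{- 7 t} u\left(t\right)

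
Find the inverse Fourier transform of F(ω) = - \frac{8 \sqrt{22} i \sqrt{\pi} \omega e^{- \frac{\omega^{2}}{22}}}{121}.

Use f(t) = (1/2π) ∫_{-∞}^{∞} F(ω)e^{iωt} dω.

f(t) = 8 t e^{- \frac{11 t^{2}}{2}}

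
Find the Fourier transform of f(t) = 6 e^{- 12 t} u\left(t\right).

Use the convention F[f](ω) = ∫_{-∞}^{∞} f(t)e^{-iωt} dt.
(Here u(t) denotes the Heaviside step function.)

F(ω) = \frac{6}{i \omega + 12}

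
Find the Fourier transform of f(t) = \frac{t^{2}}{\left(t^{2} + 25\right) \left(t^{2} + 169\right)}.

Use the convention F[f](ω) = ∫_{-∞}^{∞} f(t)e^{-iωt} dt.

F(ω) = \frac{\pi \left(13 - 5 e^{8 \left|{\omega}\right|}\right) e^{- 13 \left|{\omega}\right|}}{144}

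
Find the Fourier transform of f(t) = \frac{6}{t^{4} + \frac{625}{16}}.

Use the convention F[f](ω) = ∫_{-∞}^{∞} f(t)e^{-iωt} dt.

F(ω) = \frac{48 \pi e^{- \frac{5 \sqrt{2} \left|{\omega}\right|}{4}} \sin{\left(\frac{5 \sqrt{2} \left|{\omega}\right|}{4} + \frac{\pi}{4} \right)}}{125}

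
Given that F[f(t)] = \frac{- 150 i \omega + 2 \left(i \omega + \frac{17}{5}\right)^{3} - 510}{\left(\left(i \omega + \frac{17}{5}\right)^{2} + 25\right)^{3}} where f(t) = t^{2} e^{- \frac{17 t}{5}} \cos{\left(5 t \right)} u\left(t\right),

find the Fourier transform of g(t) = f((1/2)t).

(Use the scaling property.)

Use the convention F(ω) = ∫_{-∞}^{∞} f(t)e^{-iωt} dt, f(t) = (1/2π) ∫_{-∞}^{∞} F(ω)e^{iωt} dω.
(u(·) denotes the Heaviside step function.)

F[g](ω) = \frac{500 \left(- 18750 i \omega + \left(10 i \omega + 17\right)^{3} - 31875\right)}{\left(\left(10 i \omega + 17\right)^{2} + 625\right)^{3}}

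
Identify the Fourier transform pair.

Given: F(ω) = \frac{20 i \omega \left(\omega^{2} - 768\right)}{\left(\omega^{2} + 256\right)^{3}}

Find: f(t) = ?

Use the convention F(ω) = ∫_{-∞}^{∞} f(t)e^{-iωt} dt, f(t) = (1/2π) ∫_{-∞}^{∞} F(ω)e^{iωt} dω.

f(t) = 5 t e^{- 16 \left|{t}\right|} \left|{t}\right|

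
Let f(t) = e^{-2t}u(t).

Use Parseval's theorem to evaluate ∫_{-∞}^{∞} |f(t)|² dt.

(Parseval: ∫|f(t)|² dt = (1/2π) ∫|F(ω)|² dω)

∫|f(t)|² dt = \frac{1}{4}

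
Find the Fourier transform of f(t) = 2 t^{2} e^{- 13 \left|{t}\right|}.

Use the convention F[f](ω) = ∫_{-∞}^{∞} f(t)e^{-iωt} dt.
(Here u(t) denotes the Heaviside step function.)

F(ω) = \frac{104 \left(169 - 3 \omega^{2}\right)}{\left(\omega^{2} + 169\right)^{3}}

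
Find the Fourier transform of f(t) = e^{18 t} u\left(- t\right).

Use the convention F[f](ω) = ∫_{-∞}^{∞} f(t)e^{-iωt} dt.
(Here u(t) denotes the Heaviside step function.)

F(ω) = \frac{i}{\omega + 18 i}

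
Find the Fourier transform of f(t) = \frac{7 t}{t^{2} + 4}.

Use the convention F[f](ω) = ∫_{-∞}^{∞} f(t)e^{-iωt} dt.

F(ω) = - 7 i \pi e^{- 2 \left|{\omega}\right|} \operatorname{sign}{\left(\omega \right)}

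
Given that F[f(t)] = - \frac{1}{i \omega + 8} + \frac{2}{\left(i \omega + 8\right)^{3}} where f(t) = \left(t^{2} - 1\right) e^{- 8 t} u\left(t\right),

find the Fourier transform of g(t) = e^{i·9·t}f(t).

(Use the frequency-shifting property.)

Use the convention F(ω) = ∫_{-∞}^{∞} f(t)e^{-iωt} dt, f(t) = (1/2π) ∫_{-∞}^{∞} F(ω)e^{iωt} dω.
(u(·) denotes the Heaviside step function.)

F[g](ω) = \frac{2 i \left(\omega - 9\right) - \left(i \left(\omega - 9\right) + 8\right)^{3} + 16}{\left(i \left(\omega - 9\right) + 8\right)^{4}}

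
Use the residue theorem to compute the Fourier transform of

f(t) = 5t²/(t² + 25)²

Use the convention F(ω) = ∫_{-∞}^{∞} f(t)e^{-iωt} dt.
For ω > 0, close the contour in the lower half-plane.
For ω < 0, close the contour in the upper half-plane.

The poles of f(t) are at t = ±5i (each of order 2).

Let g(z) = f(z)e^{-iωz}; for large |z| the factor e^{-iωz} decays in the lower half-plane when ω > 0 and in the upper half-plane when ω < 0.

Case ω > 0 (lower half-plane, clockwise contour ⇒ F(ω) = -2πi·ΣRes):
  Res_{z = - 5 i} g(z) = \frac{i \left(1 - 5 \omega\right) e^{- 5 \omega}}{4} (pole of order 2)
  F(ω) = -2πi·ΣRes = \frac{\pi \left(1 - 5 \omega\right) e^{- 5 \omega}}{2}

Case ω < 0 (upper half-plane, counterclockwise contour ⇒ F(ω) = +2πi·ΣRes):
  Res_{z = 5 i} g(z) = \frac{i \left(- 5 \omega - 1\right) e^{5 \omega}}{4} (pole of order 2)
  F(ω) = 2πi·ΣRes = \frac{\pi \left(5 \omega + 1\right) e^{5 \omega}}{2}

Both cases combine into a single formula in |ω|:

F(ω) = \frac{\pi \left(1 - 5 \left|{\omega}\right|\right) e^{- 5 \left|{\omega}\right|}}{2}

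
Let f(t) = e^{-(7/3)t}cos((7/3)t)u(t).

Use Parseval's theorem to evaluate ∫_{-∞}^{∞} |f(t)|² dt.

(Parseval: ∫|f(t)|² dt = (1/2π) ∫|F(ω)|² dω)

∫|f(t)|² dt = \frac{9}{56}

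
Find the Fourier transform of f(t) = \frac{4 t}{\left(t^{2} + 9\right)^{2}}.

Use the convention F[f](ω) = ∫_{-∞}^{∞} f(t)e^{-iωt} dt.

F(ω) = - \frac{2 i \pi \omega e^{- 3 \left|{\omega}\right|}}{3}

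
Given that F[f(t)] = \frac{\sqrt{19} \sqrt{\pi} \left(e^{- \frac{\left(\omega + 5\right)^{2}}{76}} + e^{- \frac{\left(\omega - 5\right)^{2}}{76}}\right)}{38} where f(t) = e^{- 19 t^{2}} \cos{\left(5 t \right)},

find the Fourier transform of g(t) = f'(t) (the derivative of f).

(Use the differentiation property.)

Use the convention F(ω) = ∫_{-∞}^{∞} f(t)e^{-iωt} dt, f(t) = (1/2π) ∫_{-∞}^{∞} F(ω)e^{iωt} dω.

F[g](ω) = \frac{\sqrt{19} i \sqrt{\pi} \omega \left(e^{\frac{5 \omega}{19}} + 1\right) e^{- \frac{\omega^{2}}{76} - \frac{5 \omega}{38} - \frac{25}{76}}}{38}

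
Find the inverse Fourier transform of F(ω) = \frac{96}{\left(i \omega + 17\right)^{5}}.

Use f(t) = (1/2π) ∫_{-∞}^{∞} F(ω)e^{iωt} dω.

f(t) = 4 t^{4} e^{- 17 t} u\left(t\right)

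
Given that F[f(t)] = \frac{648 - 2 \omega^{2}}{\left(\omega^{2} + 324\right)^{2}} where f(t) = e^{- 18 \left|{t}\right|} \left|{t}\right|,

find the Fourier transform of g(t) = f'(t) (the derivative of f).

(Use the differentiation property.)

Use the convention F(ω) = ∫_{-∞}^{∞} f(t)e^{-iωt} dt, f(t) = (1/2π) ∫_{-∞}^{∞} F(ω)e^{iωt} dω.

F[g](ω) = - \frac{2 i \omega \left(\omega^{2} - 324\right)}{\left(\omega^{2} + 324\right)^{2}}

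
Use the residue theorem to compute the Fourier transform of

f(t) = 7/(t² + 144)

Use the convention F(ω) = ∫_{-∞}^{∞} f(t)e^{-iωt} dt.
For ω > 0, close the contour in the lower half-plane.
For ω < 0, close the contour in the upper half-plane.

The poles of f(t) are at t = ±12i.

Let g(z) = f(z)e^{-iωz}; for large |z| the factor e^{-iωz} decays in the lower half-plane when ω > 0 and in the upper half-plane when ω < 0.

Case ω > 0 (lower half-plane, clockwise contour ⇒ F(ω) = -2πi·ΣRes):
  Res_{z = - 12 i} g(z) = \frac{7 i e^{- 12 \omega}}{24}
  F(ω) = -2πi·ΣRes = \frac{7 \pi e^{- 12 \omega}}{12}

Case ω < 0 (upper half-plane, counterclockwise contour ⇒ F(ω) = +2πi·ΣRes):
  Res_{z = 12 i} g(z) = - \frac{7 i e^{12 \omega}}{24}
  F(ω) = 2πi·ΣRes = \frac{7 \pi e^{12 \omega}}{12}

Both cases combine into a single formula in |ω|:

F(ω) = \frac{7 \pi e^{- 12 \left|{\omega}\right|}}{12}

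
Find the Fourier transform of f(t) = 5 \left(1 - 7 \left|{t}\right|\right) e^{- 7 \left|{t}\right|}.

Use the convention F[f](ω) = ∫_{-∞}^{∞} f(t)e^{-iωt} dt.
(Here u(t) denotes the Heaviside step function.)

F(ω) = \frac{140 \omega^{2}}{\left(\omega^{2} + 49\right)^{2}}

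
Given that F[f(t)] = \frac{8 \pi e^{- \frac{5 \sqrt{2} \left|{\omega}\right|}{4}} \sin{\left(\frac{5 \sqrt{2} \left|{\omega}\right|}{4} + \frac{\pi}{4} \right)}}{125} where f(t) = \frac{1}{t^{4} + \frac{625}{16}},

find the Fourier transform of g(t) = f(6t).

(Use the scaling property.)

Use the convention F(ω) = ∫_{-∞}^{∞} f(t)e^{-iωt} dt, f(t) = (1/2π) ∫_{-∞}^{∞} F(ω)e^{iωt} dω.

F[g](ω) = \frac{4 \pi e^{- \frac{5 \sqrt{2} \left|{\omega}\right|}{24}} \sin{\left(\frac{5 \sqrt{2} \left|{\omega}\right|}{24} + \frac{\pi}{4} \right)}}{375}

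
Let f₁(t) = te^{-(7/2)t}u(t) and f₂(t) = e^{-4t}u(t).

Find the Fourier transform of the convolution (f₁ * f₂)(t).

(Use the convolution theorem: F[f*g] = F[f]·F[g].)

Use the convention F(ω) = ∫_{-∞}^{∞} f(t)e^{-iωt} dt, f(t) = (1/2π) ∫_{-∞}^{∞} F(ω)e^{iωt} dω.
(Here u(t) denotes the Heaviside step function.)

F[f₁*f₂](ω) = \frac{4}{\left(i \omega + 4\right) \left(2 i \omega + 7\right)^{2}}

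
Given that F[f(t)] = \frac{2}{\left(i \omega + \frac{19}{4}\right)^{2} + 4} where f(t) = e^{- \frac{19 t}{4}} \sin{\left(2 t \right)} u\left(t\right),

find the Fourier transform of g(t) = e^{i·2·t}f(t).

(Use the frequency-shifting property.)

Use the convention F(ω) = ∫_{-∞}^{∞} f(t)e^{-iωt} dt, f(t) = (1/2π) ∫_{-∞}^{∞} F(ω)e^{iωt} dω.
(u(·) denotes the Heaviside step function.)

F[g](ω) = \frac{32}{\left(4 i \left(\omega - 2\right) + 19\right)^{2} + 64}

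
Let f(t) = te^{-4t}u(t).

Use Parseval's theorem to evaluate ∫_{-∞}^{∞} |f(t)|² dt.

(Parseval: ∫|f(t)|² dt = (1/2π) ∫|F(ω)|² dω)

∫|f(t)|² dt = \frac{1}{256}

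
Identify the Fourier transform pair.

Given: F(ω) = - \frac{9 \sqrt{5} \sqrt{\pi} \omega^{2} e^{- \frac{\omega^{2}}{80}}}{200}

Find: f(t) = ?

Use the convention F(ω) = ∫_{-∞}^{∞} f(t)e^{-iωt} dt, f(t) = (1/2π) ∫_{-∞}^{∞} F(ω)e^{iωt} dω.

f(t) = 9 \left(80 t^{2} - 2\right) e^{- 20 t^{2}}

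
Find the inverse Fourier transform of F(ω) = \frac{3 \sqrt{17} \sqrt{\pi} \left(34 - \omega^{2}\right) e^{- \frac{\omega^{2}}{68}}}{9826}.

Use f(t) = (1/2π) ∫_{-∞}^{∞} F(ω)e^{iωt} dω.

f(t) = 6 t^{2} e^{- 17 t^{2}}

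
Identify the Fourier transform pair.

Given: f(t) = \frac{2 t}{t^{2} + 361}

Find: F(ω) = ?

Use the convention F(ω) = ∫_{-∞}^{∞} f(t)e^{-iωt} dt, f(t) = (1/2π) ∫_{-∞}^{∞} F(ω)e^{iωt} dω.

F(ω) = - 2 i \pi e^{- 19 \left|{\omega}\right|} \operatorname{sign}{\left(\omega \right)}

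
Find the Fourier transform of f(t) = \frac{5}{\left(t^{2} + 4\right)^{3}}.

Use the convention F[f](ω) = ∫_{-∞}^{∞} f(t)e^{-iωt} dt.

F(ω) = \frac{5 \pi \left(4 \omega^{2} + 6 \left|{\omega}\right| + 3\right) e^{- 2 \left|{\omega}\right|}}{256}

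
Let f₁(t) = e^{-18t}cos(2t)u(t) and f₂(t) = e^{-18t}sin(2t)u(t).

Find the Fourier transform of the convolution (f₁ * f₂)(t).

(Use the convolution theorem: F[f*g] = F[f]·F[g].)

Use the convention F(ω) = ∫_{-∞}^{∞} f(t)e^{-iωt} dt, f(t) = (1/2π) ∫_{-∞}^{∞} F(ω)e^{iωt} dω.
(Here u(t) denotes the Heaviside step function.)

F[f₁*f₂](ω) = \frac{2 \left(i \omega + 18\right)}{\left(\left(i \omega + 18\right)^{2} + 4\right)^{2}}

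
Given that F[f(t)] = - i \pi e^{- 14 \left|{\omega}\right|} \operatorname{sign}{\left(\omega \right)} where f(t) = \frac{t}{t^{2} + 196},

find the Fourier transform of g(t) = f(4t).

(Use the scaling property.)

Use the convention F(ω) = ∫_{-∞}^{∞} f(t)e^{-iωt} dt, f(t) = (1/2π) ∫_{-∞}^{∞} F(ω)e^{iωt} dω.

F[g](ω) = - \frac{i \pi e^{- \frac{7 \left|{\omega}\right|}{2}} \operatorname{sign}{\left(\omega \right)}}{4}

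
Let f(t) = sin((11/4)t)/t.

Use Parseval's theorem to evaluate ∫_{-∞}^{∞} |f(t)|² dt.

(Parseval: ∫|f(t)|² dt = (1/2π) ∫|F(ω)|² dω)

∫|f(t)|² dt = \frac{11 \pi}{4}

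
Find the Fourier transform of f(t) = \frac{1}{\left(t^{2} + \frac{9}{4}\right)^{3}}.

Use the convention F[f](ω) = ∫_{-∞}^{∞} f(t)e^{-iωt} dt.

F(ω) = \frac{\pi \left(3 \omega^{2} + 6 \left|{\omega}\right| + 4\right) e^{- \frac{3 \left|{\omega}\right|}{2}}}{81}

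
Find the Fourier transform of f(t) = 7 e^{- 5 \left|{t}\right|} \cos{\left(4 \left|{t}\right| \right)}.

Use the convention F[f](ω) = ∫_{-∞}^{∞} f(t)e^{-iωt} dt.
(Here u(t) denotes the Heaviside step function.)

F(ω) = \frac{70 \left(\omega^{2} + 41\right)}{\omega^{4} + 18 \omega^{2} + 1681}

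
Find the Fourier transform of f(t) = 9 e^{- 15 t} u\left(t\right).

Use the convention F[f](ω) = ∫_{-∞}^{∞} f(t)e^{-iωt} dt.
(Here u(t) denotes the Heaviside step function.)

F(ω) = \frac{9}{i \omega + 15}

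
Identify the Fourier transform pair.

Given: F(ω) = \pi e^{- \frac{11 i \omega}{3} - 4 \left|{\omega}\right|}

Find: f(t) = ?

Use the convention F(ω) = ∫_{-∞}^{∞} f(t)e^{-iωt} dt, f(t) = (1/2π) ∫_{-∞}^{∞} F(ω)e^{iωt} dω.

f(t) = \frac{4}{\left(t - \frac{11}{3}\right)^{2} + 16}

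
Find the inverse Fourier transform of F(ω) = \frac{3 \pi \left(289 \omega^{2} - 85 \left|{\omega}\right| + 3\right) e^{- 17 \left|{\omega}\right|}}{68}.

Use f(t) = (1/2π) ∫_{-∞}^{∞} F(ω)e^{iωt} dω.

f(t) = \frac{6 t^{4}}{\left(t^{2} + 289\right)^{3}}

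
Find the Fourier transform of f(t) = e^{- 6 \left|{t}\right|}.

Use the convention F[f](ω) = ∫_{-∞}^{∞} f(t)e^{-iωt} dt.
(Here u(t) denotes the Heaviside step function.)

F(ω) = \frac{12}{\omega^{2} + 36}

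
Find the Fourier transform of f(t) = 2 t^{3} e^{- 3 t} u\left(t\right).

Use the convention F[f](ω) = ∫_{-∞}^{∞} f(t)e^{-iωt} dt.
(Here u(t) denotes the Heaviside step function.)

F(ω) = \frac{12}{\left(i \omega + 3\right)^{4}}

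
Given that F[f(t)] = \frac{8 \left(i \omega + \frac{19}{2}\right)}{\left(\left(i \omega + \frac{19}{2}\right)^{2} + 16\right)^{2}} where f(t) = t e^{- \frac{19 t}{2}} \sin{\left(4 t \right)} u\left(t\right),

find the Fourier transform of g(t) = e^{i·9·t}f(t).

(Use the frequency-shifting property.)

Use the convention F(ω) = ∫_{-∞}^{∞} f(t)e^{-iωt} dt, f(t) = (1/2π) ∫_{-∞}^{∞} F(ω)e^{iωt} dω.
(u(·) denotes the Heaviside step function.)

F[g](ω) = \frac{64 \left(2 i \left(\omega - 9\right) + 19\right)}{\left(\left(2 i \left(\omega - 9\right) + 19\right)^{2} + 64\right)^{2}}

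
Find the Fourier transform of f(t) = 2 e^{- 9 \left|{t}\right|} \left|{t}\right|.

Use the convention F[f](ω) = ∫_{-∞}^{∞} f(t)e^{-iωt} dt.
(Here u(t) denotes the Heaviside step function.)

F(ω) = \frac{4 \left(81 - \omega^{2}\right)}{\left(\omega^{2} + 81\right)^{2}}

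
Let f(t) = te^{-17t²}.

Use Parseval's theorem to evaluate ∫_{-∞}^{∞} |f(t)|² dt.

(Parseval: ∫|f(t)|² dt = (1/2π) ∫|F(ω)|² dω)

∫|f(t)|² dt = \frac{\sqrt{34} \sqrt{\pi}}{2312}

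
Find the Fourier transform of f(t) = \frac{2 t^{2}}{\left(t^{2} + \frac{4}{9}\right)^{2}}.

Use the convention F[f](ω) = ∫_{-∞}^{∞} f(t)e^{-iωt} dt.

F(ω) = \frac{\pi \left(3 - 2 \left|{\omega}\right|\right) e^{- \frac{2 \left|{\omega}\right|}{3}}}{2}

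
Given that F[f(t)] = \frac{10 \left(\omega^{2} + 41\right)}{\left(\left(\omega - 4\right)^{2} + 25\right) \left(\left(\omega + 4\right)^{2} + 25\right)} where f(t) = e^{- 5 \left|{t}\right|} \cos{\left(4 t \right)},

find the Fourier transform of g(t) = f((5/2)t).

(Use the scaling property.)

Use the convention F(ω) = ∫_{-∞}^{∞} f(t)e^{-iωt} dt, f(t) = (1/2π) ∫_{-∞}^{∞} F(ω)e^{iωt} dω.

F[g](ω) = \frac{100 \left(4 \omega^{2} + 1025\right)}{16 \omega^{4} + 1800 \omega^{2} + 1050625}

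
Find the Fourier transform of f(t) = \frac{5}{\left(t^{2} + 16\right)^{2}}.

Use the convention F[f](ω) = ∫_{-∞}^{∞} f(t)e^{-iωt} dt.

F(ω) = \frac{5 \pi \left(4 \left|{\omega}\right| + 1\right) e^{- 4 \left|{\omega}\right|}}{128}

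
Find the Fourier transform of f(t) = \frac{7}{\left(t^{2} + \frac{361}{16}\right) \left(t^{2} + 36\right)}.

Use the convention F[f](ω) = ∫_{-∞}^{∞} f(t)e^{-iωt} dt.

F(ω) = - \frac{56 \pi e^{- 6 \left|{\omega}\right|}}{645} + \frac{448 \pi e^{- \frac{19 \left|{\omega}\right|}{4}}}{4085}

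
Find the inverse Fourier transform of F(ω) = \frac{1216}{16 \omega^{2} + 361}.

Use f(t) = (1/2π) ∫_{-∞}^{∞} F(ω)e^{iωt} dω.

f(t) = 8 e^{- \frac{19 \left|{t}\right|}{4}}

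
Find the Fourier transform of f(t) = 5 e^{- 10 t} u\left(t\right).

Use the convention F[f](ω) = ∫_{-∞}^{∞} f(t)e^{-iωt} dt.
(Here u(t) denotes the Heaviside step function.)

F(ω) = \frac{5}{i \omega + 10}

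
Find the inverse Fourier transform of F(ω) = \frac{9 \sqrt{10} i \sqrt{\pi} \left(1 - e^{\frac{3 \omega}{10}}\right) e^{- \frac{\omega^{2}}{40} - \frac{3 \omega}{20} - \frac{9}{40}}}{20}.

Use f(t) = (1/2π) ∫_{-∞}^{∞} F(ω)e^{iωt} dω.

f(t) = 9 e^{- 10 t^{2}} \sin{\left(3 t \right)}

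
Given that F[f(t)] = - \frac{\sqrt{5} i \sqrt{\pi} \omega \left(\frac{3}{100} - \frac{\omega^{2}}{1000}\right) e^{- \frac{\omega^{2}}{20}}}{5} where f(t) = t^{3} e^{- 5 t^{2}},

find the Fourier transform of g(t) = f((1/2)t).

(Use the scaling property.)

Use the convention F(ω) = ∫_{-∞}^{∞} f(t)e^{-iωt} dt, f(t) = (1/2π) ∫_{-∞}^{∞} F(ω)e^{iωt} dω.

F[g](ω) = \frac{\sqrt{5} i \sqrt{\pi} \omega \left(2 \omega^{2} - 15\right) e^{- \frac{\omega^{2}}{5}}}{625}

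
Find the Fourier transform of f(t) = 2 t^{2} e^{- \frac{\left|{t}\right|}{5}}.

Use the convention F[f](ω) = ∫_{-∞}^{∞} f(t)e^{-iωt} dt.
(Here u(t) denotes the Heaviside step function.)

F(ω) = \frac{1000 \left(1 - 75 \omega^{2}\right)}{\left(25 \omega^{2} + 1\right)^{3}}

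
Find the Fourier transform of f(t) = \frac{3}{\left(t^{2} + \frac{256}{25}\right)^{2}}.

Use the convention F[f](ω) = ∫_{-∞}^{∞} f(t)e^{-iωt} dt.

F(ω) = \frac{75 \pi \left(16 \left|{\omega}\right| + 5\right) e^{- \frac{16 \left|{\omega}\right|}{5}}}{8192}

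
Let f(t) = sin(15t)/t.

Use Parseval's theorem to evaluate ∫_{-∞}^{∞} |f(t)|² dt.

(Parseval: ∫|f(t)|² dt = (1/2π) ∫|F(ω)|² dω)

∫|f(t)|² dt = 15 \pi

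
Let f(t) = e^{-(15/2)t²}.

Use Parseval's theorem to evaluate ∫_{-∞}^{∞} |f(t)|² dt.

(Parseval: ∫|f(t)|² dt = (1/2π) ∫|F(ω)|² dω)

∫|f(t)|² dt = \frac{\sqrt{15} \sqrt{\pi}}{15}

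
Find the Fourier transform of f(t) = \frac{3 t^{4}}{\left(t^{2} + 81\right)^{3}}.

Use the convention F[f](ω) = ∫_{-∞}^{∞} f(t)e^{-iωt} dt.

F(ω) = \frac{\pi \left(27 \omega^{2} - 15 \left|{\omega}\right| + 1\right) e^{- 9 \left|{\omega}\right|}}{8}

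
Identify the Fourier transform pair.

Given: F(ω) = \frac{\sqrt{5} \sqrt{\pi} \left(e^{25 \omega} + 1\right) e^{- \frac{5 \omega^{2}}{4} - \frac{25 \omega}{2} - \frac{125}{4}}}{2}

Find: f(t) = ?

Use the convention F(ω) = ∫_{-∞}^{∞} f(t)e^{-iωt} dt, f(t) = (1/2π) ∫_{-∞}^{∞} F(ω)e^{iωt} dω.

f(t) = e^{- \frac{t^{2}}{5}} \cos{\left(5 t \right)}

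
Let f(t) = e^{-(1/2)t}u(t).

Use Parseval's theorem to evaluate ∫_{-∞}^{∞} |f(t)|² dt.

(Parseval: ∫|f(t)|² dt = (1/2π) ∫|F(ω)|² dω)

∫|f(t)|² dt = 1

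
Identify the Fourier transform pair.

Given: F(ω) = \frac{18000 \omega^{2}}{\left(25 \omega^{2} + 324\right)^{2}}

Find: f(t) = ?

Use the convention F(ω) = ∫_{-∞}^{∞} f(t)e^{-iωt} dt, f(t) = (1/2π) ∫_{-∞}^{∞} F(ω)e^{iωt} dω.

f(t) = 2 \left(1 - \frac{18 \left|{t}\right|}{5}\right) e^{- \frac{18 \left|{t}\right|}{5}}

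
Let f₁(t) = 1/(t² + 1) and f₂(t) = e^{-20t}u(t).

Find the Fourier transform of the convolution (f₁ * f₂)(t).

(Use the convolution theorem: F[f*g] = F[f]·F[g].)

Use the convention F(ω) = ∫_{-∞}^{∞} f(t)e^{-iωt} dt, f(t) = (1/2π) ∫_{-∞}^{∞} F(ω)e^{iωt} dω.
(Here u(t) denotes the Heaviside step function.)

F[f₁*f₂](ω) = \frac{\pi e^{- \left|{\omega}\right|}}{i \omega + 20}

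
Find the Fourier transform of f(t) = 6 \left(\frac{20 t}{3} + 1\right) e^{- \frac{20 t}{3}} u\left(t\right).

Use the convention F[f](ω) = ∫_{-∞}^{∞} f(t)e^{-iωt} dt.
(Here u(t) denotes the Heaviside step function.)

F(ω) = \frac{18 \left(- 3 i \omega - 40\right)}{9 \omega^{2} - 120 i \omega - 400}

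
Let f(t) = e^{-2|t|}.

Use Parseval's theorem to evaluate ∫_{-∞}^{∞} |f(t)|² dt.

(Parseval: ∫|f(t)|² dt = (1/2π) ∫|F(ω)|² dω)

∫|f(t)|² dt = \frac{1}{2}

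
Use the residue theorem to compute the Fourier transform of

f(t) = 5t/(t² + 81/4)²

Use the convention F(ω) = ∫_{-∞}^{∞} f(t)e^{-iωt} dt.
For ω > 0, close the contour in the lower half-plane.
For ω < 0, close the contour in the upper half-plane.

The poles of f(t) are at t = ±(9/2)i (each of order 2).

Let g(z) = f(z)e^{-iωz}; for large |z| the factor e^{-iωz} decays in the lower half-plane when ω > 0 and in the upper half-plane when ω < 0.

Case ω > 0 (lower half-plane, clockwise contour ⇒ F(ω) = -2πi·ΣRes):
  Res_{z = - \frac{9 i}{2}} g(z) = \frac{5 \omega e^{- \frac{9 \omega}{2}}}{18} (pole of order 2)
  F(ω) = -2πi·ΣRes = - \frac{5 i \pi \omega e^{- \frac{9 \omega}{2}}}{9}

Case ω < 0 (upper half-plane, counterclockwise contour ⇒ F(ω) = +2πi·ΣRes):
  Res_{z = \frac{9 i}{2}} g(z) = - \frac{5 \omega e^{\frac{9 \omega}{2}}}{18} (pole of order 2)
  F(ω) = 2πi·ΣRes = - \frac{5 i \pi \omega e^{\frac{9 \omega}{2}}}{9}

Both cases combine into a single formula in |ω|:

F(ω) = - \frac{5 i \pi \omega e^{- \frac{9 \left|{\omega}\right|}{2}}}{9}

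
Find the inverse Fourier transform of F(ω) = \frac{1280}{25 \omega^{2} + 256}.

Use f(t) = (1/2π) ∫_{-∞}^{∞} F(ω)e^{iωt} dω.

f(t) = 8 e^{- \frac{16 \left|{t}\right|}{5}}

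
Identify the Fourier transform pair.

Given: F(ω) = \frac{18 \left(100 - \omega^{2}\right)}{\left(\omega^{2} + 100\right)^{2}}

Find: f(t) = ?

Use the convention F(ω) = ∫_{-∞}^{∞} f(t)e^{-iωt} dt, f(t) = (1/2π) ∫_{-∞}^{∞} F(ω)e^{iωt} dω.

f(t) = 9 e^{- 10 \left|{t}\right|} \left|{t}\right|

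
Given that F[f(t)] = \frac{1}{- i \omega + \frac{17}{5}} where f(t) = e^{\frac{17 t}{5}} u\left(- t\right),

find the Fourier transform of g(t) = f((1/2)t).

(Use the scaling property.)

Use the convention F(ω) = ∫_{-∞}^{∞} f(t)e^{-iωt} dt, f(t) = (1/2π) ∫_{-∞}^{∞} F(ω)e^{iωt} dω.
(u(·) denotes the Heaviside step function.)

F[g](ω) = - \frac{10}{10 i \omega - 17}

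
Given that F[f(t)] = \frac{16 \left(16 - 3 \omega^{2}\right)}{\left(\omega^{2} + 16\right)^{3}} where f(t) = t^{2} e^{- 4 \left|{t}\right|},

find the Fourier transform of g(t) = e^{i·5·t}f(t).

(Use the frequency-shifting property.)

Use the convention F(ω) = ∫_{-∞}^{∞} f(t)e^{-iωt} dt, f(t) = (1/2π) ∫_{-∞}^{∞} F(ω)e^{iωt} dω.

F[g](ω) = \frac{16 \left(16 - 3 \left(\omega - 5\right)^{2}\right)}{\left(\left(\omega - 5\right)^{2} + 16\right)^{3}}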